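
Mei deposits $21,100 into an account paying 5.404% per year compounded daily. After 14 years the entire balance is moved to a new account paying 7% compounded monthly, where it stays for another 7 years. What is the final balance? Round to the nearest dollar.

Phase 1: 21,100·(1 + 0.05404/365)^5110 ≈ 44,960.1724.
Phase 2: 44,960.1724·(1 + 0.07/12)^84 ≈ 73,284.8137.

$73,285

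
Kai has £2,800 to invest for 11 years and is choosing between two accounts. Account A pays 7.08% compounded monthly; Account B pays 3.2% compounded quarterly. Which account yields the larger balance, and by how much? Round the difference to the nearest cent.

A: (1 + 0.0059)^132 ≈ 2.173875538, so 2,800 × 2.173875538 ≈ 6,086.8515.
B: (1 + 0.008)^44 ≈ 1.419918484, so 2,800 × 1.419918484 ≈ 3,975.7718.
Difference ≈ 2,111.0798 in favor of A.

Account A, by £2,111.08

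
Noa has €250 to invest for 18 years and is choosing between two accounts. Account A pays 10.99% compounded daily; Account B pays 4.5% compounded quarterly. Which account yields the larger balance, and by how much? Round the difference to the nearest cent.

Account A growth factor: (1 + 0.1099/365)^6570 ≈ 7.227565416; balance ≈ 1,806.8914.
Account B growth factor: (1 + 0.01125)^72 ≈ 2.23776508; balance ≈ 559.4413.
Account A is larger by 1,247.4501.

Account A, by €1,247.45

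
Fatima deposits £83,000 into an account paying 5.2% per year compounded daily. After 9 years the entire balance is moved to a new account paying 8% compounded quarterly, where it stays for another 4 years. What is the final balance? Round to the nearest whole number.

£181,935

After 9 years at 5.2%: 83,000 × 1.59674417622 ≈ 132,529.7666.
Then 4 years at 8%: 132,529.7666 × 1.37278570509 ≈ 181,934.9691.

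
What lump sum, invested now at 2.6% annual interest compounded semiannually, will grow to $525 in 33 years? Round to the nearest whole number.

Growth factor = (1 + 0.013)^66 ≈ 2.34543496.
P = 525/2.34543496 ≈ 223.8391.

$224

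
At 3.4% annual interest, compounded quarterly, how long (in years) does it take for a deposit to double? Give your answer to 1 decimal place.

(1 + 0.0085)^(4t) = 2.
4t = ln 2 / ln(1 + 0.0085) ≈ 0.69315/0.00846408 ≈ 81.8928.
t ≈ 20.4732.

20.5 years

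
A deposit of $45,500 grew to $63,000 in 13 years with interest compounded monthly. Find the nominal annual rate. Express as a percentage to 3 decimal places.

(1 + r/12)^156 = 63,000/45,500 = 1.38462.
1 + r/12 = 1.38462^(1/156) ≈ 1.002088, so r/12 ≈ 0.00208822.
r ≈ 12·0.00208822 = 2.50586%.

2.506%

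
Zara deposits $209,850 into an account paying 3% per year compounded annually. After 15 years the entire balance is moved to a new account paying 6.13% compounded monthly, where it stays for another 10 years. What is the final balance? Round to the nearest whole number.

$602,577

After 15 years at 3%: 209,850 × 1.5579674166 ≈ 326,939.4624.
Then 10 years at 6.13%: 326,939.4624 × 1.84308280581 ≈ 602,576.5016.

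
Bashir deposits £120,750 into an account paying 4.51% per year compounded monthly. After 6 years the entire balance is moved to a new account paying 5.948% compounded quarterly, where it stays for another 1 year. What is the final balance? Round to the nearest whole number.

£167,814

Phase 1: 120,750·(1 + 0.0451/12)^72 ≈ 158,192.8820.
Phase 2: 158,192.8820·(1 + 0.01487)^4 ≈ 167,814.1576.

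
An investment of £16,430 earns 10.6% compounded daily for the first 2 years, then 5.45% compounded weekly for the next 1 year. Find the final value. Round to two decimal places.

£21,446.25

Phase 1: 16,430·(1 + 0.106/365)^730 ≈ 20,309.2847.
Phase 2: 20,309.2847·(1 + 0.0545/52)^52 ≈ 21,446.2459.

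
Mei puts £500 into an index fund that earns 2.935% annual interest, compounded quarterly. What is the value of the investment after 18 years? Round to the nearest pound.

£846

Periodic rate = 2.935%/4 = 0.0073375; periods = 4·18 = 72.
A = 500·(1 + 0.0073375)^72 ≈ 500·1.69277844 ≈ 846.3892.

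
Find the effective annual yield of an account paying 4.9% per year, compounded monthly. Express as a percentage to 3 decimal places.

One year is 12 periods at 0.00408333 each: (1 + 0.00408333)^12 ≈ 1.050116.
EAR = 1.050116 − 1 ≈ 5.01156%.

5.012%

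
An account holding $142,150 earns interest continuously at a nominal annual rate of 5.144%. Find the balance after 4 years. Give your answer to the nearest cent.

$174,625.35

A = P·e^(rt) = 142,150·e^(0.05144·4) = 142,150·e^0.20576.
e^0.20576 ≈ 1.22845833861, so A ≈ 174,625.3528.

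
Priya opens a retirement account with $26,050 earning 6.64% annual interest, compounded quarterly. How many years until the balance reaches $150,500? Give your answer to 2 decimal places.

26.63 years

We need (1 + 0.0166)^(4t) = 5.7774, so 4t = ln 5.7774 / ln 1.0166 ≈ 106.5339.
t ≈ 106.5339/4 = 26.6335 years.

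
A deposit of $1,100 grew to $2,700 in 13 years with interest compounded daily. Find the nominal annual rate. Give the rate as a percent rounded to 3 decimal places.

(1 + r/365)^4745 = 2,700/1,100 = 2.45455.
1 + r/365 = 2.45455^(1/4745) ≈ 1.000189, so r/365 ≈ 0.000189257.
r ≈ 365·0.000189257 = 6.90790%.

6.908%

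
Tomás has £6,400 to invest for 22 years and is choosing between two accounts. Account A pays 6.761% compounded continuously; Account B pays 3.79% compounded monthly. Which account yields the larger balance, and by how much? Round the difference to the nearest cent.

Account A, by £13,610.47

A: e^(0.06761·22) = e^1.48742 ≈ 4.4256625674, so 6,400 × 4.4256625674 ≈ 28,324.2404.
B: (1 + 0.0379/12)^264 ≈ 2.2990271534, so 6,400 × 2.2990271534 ≈ 14,713.7738.
Difference ≈ 13,610.4666 in favor of A.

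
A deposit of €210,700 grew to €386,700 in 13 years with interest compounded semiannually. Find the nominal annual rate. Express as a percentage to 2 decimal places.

(1 + r/2)^26 = 386,700/210,700 = 1.83531.
1 + r/2 = 1.83531^(1/26) ≈ 1.023629, so r/2 ≈ 0.0236292.
r ≈ 2·0.0236292 = 4.72585%.

4.73%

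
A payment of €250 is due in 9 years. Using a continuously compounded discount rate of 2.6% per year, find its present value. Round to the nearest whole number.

€198

P = A·e^(−rt) = 250·e^(−0.234).
e^(−0.234) ≈ 0.791361816, so P ≈ 197.8405.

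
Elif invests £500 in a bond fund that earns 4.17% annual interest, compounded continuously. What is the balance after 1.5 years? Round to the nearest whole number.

£532

A = P·e^(rt) = 500·e^(0.0417·1.5) = 500·e^0.06255.
e^0.06255 ≈ 1.06454768, so A ≈ 532.2738.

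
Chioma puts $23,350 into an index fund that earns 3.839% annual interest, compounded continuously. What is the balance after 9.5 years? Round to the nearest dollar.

$33,626

A = P·e^(rt) = 23,350·e^(0.03839·9.5) = 23,350·e^0.364705.
e^0.364705 ≈ 1.4400891192, so A ≈ 33,626.0809.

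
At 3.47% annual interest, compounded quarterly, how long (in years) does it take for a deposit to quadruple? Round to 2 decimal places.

(1 + 0.008675)^(4t) = 4.
4t = ln 4 / ln(1 + 0.008675) ≈ 1.3863/0.00863759 ≈ 160.4955.
t ≈ 40.1239.

40.12 years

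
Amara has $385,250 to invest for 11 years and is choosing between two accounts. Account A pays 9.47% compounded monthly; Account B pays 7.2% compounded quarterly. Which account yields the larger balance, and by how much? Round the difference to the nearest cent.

A: (1 + 0.0947/12)^132 ≈ 2.822466430292, so 385,250 × 2.822466430292 ≈ 1,087,355.1923.
B: (1 + 0.018)^44 ≈ 2.19231134871, so 385,250 × 2.19231134871 ≈ 844,587.9471.
Difference ≈ 242,767.2452 in favor of A.

Account A, by $242,767.25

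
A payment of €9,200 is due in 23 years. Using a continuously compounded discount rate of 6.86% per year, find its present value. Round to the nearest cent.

€1,899.14

P = A·e^(−rt) = 9,200·e^(−1.5778).
e^(−1.5778) ≈ 0.2064287422, so P ≈ 1,899.1444.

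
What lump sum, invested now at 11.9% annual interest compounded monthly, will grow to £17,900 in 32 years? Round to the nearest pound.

£405

Periodic rate = 11.9%/12 = 0.00991667; 384 periods.
P = 17,900/(1 + 0.119/12)^384 ≈ 17,900/44.222891938 ≈ 404.7677.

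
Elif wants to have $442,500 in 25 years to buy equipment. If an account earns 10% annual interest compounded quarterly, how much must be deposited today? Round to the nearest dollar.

$37,456

Periodic rate = 10%/4 = 0.025; 100 periods.
P = 442,500/(1 + 0.025)^100 ≈ 442,500/11.8137163511 ≈ 37,456.4605.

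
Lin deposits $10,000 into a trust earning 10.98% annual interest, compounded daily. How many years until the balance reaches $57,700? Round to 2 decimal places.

15.96 years

We need (1 + 0.000300822)^(365t) = 5.77, so 365t = ln 5.77 / ln 1.000301 ≈ 5827.1542.
t ≈ 5827.1542/365 = 15.9648 years.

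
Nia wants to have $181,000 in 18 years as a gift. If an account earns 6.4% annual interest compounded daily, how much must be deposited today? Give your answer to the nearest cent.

$57,202.52

Periodic rate = 6.4%/365 = 0.000175342; 6570 periods.
P = 181,000/(1 + 0.064/365)^6570 ≈ 181,000/3.16419606219 ≈ 57,202.5236.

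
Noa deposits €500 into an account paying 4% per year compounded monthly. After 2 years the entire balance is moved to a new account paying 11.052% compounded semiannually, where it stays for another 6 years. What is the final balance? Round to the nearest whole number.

After 2 years at 4%: 500 × 1.083142959 ≈ 541.5715.
Then 6 years at 11.052%: 541.5715 × 1.906837641 ≈ 1,032.6889.

€1,033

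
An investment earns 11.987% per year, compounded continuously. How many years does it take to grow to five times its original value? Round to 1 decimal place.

e^(0.11987t) = 5, so 0.11987t = ln 5 ≈ 1.6094.
t ≈ 1.6094/0.11987 ≈ 13.4265.

13.4 years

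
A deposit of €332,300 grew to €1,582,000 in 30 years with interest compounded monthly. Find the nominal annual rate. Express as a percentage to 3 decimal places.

5.213%

(1 + r/12)^360 = 1,582,000/332,300 = 4.76076.
1 + r/12 = 4.76076^(1/360) ≈ 1.004344, so r/12 ≈ 0.00434387.
r ≈ 12·0.00434387 = 5.21265%.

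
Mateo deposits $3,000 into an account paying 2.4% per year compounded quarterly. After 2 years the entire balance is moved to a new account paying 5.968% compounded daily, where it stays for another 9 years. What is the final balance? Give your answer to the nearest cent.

Phase 1: 3,000·(1 + 0.006)^8 ≈ 3,147.0606.
Phase 2: 3,147.0606·(1 + 0.05968/365)^3285 ≈ 5,384.6104.

$5,384.61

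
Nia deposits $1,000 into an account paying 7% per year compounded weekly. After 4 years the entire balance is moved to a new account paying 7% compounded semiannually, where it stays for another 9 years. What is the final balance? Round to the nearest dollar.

Phase 1: 1,000·(1 + 0.07/52)^208 ≈ 1,322.8807.
Phase 2: 1,322.8807·(1 + 0.035)^18 ≈ 2,457.2366.

$2,457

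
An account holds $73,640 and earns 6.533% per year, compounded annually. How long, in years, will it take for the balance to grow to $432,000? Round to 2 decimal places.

27.96 years

We need (1 + 0.06533)^t = 5.8664, so t = ln 5.8664 / ln 1.06533 ≈ 27.9568.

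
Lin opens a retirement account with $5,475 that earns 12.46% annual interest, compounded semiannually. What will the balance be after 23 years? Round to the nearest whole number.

Growth factor = (1 + 0.0623)^46 ≈ 16.120197115.
A ≈ 5,475 × 16.120197115 ≈ 88,258.0792.

$88,258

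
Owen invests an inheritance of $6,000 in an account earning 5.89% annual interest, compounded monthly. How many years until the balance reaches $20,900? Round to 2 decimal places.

21.24 years

(1 + 0.00490833)^(12t) = 20,900/6,000 = 3.4833.
12t·ln(1 + 0.00490833) = ln(3.4833); 12t = 1.248/0.00489633 ≈ 254.8828.
t ≈ 21.2402 years.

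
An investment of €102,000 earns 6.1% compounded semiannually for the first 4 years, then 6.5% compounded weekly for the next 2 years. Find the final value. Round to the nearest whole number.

Phase 1: 102,000·(1 + 0.0305)^8 ≈ 129,713.1902.
Phase 2: 129,713.1902·(1 + 0.00125)^104 ≈ 147,709.0709.

€147,709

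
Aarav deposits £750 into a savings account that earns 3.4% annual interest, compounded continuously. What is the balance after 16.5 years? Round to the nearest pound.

A = P·e^(rt) = 750·e^(0.034·16.5) = 750·e^0.561.
e^0.561 ≈ 1.752424048, so A ≈ 1,314.3180.

£1,314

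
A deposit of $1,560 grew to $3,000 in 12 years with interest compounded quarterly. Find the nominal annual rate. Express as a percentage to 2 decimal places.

The 48-period growth factor is 3,000/1,560 = 1.92308.
r/4 = 1.92308^(1/48) − 1 ≈ 0.0137167, so r ≈ 4·0.0137167 = 5.48668%.

5.49%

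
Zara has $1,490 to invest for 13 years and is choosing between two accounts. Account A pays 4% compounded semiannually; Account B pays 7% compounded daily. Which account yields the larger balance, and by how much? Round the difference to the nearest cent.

Account A growth factor: (1 + 0.02)^26 ≈ 1.673418114; balance ≈ 2,493.3930.
Account B growth factor: (1 + 0.07/365)^4745 ≈ 2.484105788; balance ≈ 3,701.3176.
Account B is larger by 1,207.9246.

Account B, by $1,207.92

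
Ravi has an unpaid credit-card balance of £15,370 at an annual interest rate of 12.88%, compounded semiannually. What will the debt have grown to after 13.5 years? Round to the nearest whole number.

Periodic rate = 12.88%/2 = 0.0644; periods = 2·13.5 = 27.
A = 15,370·(1 + 0.0644)^27 ≈ 15,370·5.3930119019 ≈ 82,890.5929.

£82,891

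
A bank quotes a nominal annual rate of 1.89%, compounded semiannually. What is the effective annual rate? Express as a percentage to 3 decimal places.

One year is 2 periods at 0.00945 each: (1 + 0.00945)^2 ≈ 1.018989.
EAR = 1.018989 − 1 ≈ 1.89893%.

1.899%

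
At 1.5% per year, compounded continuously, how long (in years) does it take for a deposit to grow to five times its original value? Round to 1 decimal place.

e^(0.015t) = 5, so 0.015t = ln 5 ≈ 1.6094.
t ≈ 1.6094/0.015 ≈ 107.2959.

107.3 years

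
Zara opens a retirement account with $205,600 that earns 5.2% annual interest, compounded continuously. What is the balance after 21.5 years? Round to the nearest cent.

A = P·e^(rt) = 205,600·e^(0.052·21.5) = 205,600·e^1.118.
e^1.118 ≈ 3.05873062051, so A ≈ 628,875.0156.

$628,875.02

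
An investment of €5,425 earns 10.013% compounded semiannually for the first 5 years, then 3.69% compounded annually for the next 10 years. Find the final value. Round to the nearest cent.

Phase 1: 5,425·(1 + 0.050065)^10 ≈ 8,842.2252.
Phase 2: 8,842.2252·(1 + 0.0369)^10 ≈ 12,703.7026.

€12,703.70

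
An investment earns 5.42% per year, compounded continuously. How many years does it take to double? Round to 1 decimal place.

12.8 years

e^(0.0542t) = 2, so 0.0542t = ln 2 ≈ 0.69315.
t ≈ 0.69315/0.0542 ≈ 12.7887.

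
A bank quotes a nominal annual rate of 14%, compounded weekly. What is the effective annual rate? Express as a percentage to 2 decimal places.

One year is 52 periods at 0.00269231 each: (1 + 0.00269231)^52 ≈ 1.150057.
EAR = 1.150057 − 1 ≈ 15.00574%.

15.01%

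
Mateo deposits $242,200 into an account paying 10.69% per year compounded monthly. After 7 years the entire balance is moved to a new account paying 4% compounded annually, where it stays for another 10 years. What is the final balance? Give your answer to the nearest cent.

After 7 years at 10.69%: 242,200 × 2.10641323075 ≈ 510,173.2845.
Then 10 years at 4%: 510,173.2845 × 1.48024428492 ≈ 755,181.0887.

$755,181.09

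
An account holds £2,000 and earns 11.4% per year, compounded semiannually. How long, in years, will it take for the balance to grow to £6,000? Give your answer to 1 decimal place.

9.9 years

(1 + 0.057)^(2t) = 6,000/2,000 = 3.
2t·ln(1 + 0.057) = ln(3); 2t = 1.0986/0.0554347 ≈ 19.8181.
t ≈ 9.9091 years.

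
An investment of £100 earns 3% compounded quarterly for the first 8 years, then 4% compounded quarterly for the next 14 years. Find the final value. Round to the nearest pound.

After 8 years at 3%: 100 × 1.27011122 ≈ 127.0111.
Then 14 years at 4%: 127.0111 × 1.74580982 ≈ 221.7373.

£222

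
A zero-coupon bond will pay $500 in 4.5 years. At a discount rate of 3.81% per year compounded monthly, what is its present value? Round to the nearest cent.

$421.34

Periodic rate = 3.81%/12 = 0.003175; 54 periods.
P = 500/(1 + 0.003175)^54 ≈ 500/1.18670244 ≈ 421.3356.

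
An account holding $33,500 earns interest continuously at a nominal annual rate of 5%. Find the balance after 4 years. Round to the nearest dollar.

A = P·e^(rt) = 33,500·e^(0.05·4) = 33,500·e^0.2.
e^0.2 ≈ 1.2214027582, so A ≈ 40,916.9924.

$40,917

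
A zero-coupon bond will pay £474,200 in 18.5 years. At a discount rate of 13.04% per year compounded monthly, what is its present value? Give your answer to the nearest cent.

Growth factor = (1 + 0.1304/12)^222 ≈ 11.0164192071.
P = 474,200/11.0164192071 ≈ 43,044.8398.

£43,044.84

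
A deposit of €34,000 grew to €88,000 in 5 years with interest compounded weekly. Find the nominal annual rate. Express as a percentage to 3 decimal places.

19.054%

The 260-period growth factor is 88,000/34,000 = 2.58824.
r/52 = 2.58824^(1/260) − 1 ≈ 0.0036643, so r ≈ 52·0.0036643 = 19.05435%.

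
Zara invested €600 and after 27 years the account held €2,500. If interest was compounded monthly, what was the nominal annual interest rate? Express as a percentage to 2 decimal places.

(1 + r/12)^324 = 2,500/600 = 4.16667.
1 + r/12 = 4.16667^(1/324) ≈ 1.004414, so r/12 ≈ 0.00441439.
r ≈ 12·0.00441439 = 5.29727%.

5.30%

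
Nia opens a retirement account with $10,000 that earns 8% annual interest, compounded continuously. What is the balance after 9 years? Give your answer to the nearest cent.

$20,544.33

A = P·e^(rt) = 10,000·e^(0.08·9) = 10,000·e^0.72.
e^0.72 ≈ 2.0544332106, so A ≈ 20,544.3321.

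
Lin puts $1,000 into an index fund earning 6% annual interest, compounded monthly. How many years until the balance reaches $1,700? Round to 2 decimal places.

(1 + 0.005)^(12t) = 1,700/1,000 = 1.7.
12t·ln(1 + 0.005) = ln(1.7); 12t = 0.53063/0.00498754 ≈ 106.3907.
t ≈ 8.8659 years.

8.87 years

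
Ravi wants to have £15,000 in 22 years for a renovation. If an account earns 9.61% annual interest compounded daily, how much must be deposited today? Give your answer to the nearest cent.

£1,811.45

Growth factor = (1 + 0.0961/365)^8030 ≈ 8.2806521506.
P = 15,000/8.2806521506 ≈ 1,811.4515.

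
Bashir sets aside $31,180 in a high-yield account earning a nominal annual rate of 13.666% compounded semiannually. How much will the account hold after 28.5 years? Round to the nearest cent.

$1,349,227.81

Periodic rate = 13.666%/2 = 0.06833; periods = 2·28.5 = 57.
A = 31,180·(1 + 0.06833)^57 ≈ 31,180·43.2722196145 ≈ 1,349,227.8076.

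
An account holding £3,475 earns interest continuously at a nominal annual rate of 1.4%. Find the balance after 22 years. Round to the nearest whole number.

A = P·e^(rt) = 3,475·e^(0.014·22) = 3,475·e^0.308.
e^0.308 ≈ 1.360700989, so A ≈ 4,728.4359.

£4,728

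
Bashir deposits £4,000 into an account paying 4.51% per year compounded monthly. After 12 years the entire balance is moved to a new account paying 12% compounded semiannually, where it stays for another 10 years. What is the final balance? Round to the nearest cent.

£22,017.95

After 12 years at 4.51%: 4,000 × 1.7163252728 ≈ 6,865.3011.
Then 10 years at 12%: 6,865.3011 × 3.2071354722 ≈ 22,017.9507.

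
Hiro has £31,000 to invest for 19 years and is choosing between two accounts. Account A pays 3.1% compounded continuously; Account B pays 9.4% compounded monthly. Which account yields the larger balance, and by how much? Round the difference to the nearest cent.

A: e^(0.031·19) = e^0.589 ≈ 1.8021853287, so 31,000 × 1.8021853287 ≈ 55,867.7452.
B: (1 + 0.094/12)^228 ≈ 5.92417330301, so 31,000 × 5.92417330301 ≈ 183,649.3724.
Difference ≈ 127,781.6272 in favor of B.

Account B, by £127,781.63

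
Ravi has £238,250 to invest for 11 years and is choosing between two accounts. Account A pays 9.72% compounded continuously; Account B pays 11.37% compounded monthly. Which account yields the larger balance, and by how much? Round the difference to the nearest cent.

Account B, by £133,237.43

A: e^(0.0972·11) = e^1.0692 ≈ 2.91304812905, so 238,250 × 2.91304812905 ≈ 694,033.7167.
B: (1 + 0.009475)^132 ≈ 3.47228185257, so 238,250 × 3.47228185257 ≈ 827,271.1514.
Difference ≈ 133,237.4346 in favor of B.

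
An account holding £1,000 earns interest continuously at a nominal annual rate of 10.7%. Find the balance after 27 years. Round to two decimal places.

A = P·e^(rt) = 1,000·e^(0.107·27) = 1,000·e^2.889.
e^2.889 ≈ 17.975325286, so A ≈ 17,975.3253.

£17,975.33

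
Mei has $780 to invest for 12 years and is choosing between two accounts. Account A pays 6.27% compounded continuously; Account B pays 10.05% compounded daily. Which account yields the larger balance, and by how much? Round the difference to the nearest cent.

Account B, by $949.62

Account A growth factor: e^(0.0627·12) = e^0.7524 ≈ 2.122086918; balance ≈ 1,655.2278.
Account B growth factor: (1 + 0.1005/365)^4380 ≈ 3.339543092; balance ≈ 2,604.8436.
Account B is larger by 949.6158.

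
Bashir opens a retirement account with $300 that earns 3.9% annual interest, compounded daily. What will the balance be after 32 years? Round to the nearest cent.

Growth factor = (1 + 0.039/365)^11680 ≈ 3.483137022.
A ≈ 300 × 3.483137022 ≈ 1,044.9411.

$1,044.94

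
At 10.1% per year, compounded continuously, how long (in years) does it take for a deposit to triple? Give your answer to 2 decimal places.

10.88 years

e^(0.101t) = 3, so 0.101t = ln 3 ≈ 1.0986.
t ≈ 1.0986/0.101 ≈ 10.8773.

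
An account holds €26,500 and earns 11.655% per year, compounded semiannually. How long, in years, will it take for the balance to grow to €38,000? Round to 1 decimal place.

We need (1 + 0.058275)^(2t) = 1.434, so 2t = ln 1.434 / ln 1.058275 ≈ 6.3637.
t ≈ 6.3637/2 = 3.1819 years.

3.2 years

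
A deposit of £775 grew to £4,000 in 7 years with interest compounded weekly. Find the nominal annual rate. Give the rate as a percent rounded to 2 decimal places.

23.50%

(1 + r/52)^364 = 4,000/775 = 5.16129.
1 + r/52 = 5.16129^(1/364) ≈ 1.004519, so r/52 ≈ 0.00451893.
r ≈ 52·0.00451893 = 23.49846%.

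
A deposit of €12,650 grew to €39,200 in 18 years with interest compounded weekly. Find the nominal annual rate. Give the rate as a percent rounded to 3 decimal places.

6.287%

(1 + r/52)^936 = 39,200/12,650 = 3.09881.
1 + r/52 = 3.09881^(1/936) ≈ 1.001209, so r/52 ≈ 0.00120908.
r ≈ 52·0.00120908 = 6.28724%.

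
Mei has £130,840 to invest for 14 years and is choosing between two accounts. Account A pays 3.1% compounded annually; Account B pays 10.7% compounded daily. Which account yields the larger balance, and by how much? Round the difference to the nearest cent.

Account B, by £384,469.86

Account A growth factor: (1 + 0.031)^14 ≈ 1.53327944629; balance ≈ 200,614.2828.
Account B growth factor: (1 + 0.107/365)^5110 ≈ 4.47175287153; balance ≈ 585,084.1457.
Account B is larger by 384,469.8630.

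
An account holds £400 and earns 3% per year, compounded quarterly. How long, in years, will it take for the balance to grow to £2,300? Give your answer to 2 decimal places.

58.53 years

We need (1 + 0.0075)^(4t) = 5.75, so 4t = ln 5.75 / ln 1.0075 ≈ 234.1002.
t ≈ 234.1002/4 = 58.5250 years.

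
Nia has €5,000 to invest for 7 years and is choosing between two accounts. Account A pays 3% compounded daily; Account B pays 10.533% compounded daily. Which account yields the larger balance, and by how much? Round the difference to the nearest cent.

Account B, by €4,282.08

A: (1 + 0.03/365)^2555 ≈ 1.233667414, so 5,000 × 1.233667414 ≈ 6,168.3371.
B: (1 + 0.10533/365)^2555 ≈ 2.0900827024, so 5,000 × 2.0900827024 ≈ 10,450.4135.
Difference ≈ 4,282.0764 in favor of B.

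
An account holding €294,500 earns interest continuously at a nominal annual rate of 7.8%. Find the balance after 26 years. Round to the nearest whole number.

A = P·e^(rt) = 294,500·e^(0.078·26) = 294,500·e^2.028.
e^2.028 ≈ 7.598873404088, so A ≈ 2,237,868.2175.

€2,237,868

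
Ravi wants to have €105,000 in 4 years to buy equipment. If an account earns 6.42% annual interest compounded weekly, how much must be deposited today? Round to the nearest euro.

Periodic rate = 6.42%/52 = 0.00123462; 208 periods.
P = 105,000/(1 + 0.0642/52)^208 ≈ 105,000/1.29258178984 ≈ 81,232.7706.

€81,233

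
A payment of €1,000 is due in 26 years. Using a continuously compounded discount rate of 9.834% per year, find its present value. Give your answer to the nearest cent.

€77.55

P = A·e^(−rt) = 1,000·e^(−2.55684).
e^(−2.55684) ≈ 0.0775494098, so P ≈ 77.5494.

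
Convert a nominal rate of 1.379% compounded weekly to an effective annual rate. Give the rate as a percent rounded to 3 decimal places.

EAR = (1 + 1.379%/52)^52 − 1 = (1 + 0.000265192)^52 − 1.
(1 + 0.000265192)^52 ≈ 1.013884, so EAR ≈ 1.38837%.

1.388%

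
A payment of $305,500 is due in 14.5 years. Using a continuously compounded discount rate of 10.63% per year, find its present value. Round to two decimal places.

P = A·e^(−rt) = 305,500·e^(−1.54135).
e^(−1.54135) ≈ 0.214091882207, so P ≈ 65,405.0700.

$65,405.07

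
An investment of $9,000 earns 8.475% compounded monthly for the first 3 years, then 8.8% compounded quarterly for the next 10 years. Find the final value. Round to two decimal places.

$27,689.15

Phase 1: 9,000·(1 + 0.0070625)^36 ≈ 11,595.0811.
Phase 2: 11,595.0811·(1 + 0.022)^40 ≈ 27,689.1498.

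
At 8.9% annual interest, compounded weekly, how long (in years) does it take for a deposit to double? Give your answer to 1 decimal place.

(1 + 0.00171154)^(52t) = 2.
52t = ln 2 / ln(1 + 0.00171154) ≈ 0.69315/0.00171008 ≈ 405.3313.
t ≈ 7.7948.

7.8 years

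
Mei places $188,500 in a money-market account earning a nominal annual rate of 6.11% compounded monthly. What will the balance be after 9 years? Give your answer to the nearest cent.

Growth factor = (1 + 0.0611/12)^108 ≈ 1.73066336025.
A ≈ 188,500 × 1.73066336025 ≈ 326,230.0434.

$326,230.04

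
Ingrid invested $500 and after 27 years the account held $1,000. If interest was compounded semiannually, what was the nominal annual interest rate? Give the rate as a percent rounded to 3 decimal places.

2.584%

(1 + r/2)^54 = 1,000/500 = 2.
1 + r/2 = 2^(1/54) ≈ 1.012919, so r/2 ≈ 0.0129188.
r ≈ 2·0.0129188 = 2.58376%.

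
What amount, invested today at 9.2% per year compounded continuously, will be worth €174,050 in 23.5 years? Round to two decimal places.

€20,032.23

P = A·e^(−rt) = 174,050·e^(−2.162).
e^(−2.162) ≈ 0.115094701293, so P ≈ 20,032.2328.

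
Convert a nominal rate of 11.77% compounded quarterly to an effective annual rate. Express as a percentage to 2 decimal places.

12.30%

EAR = (1 + 11.77%/4)^4 − 1 = (1 + 0.029425)^4 − 1.
(1 + 0.029425)^4 ≈ 1.122998, so EAR ≈ 12.29976%.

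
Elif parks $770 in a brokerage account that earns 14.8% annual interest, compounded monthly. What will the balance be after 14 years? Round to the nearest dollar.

$6,037

Periodic rate = 14.8%/12 = 0.0123333; periods = 12·14 = 168.
A = 770·(1 + 0.148/12)^168 ≈ 770·7.840689386 ≈ 6,037.3308.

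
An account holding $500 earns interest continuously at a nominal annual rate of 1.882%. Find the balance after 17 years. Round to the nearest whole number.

A = P·e^(rt) = 500·e^(0.01882·17) = 500·e^0.31994.
e^0.31994 ≈ 1.37704514, so A ≈ 688.5226.

$689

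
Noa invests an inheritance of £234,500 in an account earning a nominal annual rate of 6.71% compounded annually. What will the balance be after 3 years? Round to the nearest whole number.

Growth factor = (1 + 0.0671)^3 ≈ 1.21510934171.
A ≈ 234,500 × 1.21510934171 ≈ 284,943.1406.

£284,943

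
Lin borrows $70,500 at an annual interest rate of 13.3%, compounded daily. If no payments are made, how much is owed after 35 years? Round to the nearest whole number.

$7,403,920

Growth factor = (1 + 0.133/365)^12775 ≈ 105.0201360028.
A ≈ 70,500 × 105.0201360028 ≈ 7,403,919.5882.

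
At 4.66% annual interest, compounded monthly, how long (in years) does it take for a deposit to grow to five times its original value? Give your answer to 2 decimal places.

(1 + 0.00388333)^(12t) = 5.
12t = ln 5 / ln(1 + 0.00388333) ≈ 1.6094/0.00387581 ≈ 415.2517.
t ≈ 34.6043.

34.60 years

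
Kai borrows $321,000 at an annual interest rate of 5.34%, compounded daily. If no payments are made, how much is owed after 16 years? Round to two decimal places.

Periodic rate = 5.34%/365 = 0.000146301; periods = 365·16 = 5840.
A = 321,000·(1 + 0.0534/365)^5840 ≈ 321,000·2.3498171254 ≈ 754,291.2973.

$754,291.30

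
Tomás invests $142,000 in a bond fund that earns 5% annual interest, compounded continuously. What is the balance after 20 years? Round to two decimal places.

A = P·e^(rt) = 142,000·e^(0.05·20) = 142,000·e^1.
e^1 ≈ 2.71828182846, so A ≈ 385,996.0196.

$385,996.02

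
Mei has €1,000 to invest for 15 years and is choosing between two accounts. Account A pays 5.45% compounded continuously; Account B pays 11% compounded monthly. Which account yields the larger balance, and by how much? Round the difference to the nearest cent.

Account A growth factor: e^(0.0545·15) = e^0.8175 ≈ 2.264830677; balance ≈ 2,264.8307.
Account B growth factor: (1 + 0.11/12)^180 ≈ 5.167987769; balance ≈ 5,167.9878.
Account B is larger by 2,903.1571.

Account B, by €2,903.16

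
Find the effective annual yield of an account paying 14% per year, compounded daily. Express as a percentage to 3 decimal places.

15.024%

One year is 365 periods at 0.000383562 each: (1 + 0.000383562)^365 ≈ 1.150243.
EAR = 1.150243 − 1 ≈ 15.02429%.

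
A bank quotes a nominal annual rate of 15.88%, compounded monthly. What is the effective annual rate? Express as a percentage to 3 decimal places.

17.088%

One year is 12 periods at 0.0132333 each: (1 + 0.0132333)^12 ≈ 1.170883.
EAR = 1.170883 − 1 ≈ 17.08833%.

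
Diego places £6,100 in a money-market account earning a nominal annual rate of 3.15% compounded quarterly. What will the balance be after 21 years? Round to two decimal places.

Periodic rate = 3.15%/4 = 0.007875; periods = 4·21 = 84.
A = 6,100·(1 + 0.007875)^84 ≈ 6,100·1.9326825071 ≈ 11,789.3633.

£11,789.36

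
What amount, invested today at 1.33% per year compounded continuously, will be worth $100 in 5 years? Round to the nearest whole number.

P = A·e^(−rt) = 100·e^(−0.0665).
e^(−0.0665) ≈ 0.93566292, so P ≈ 93.5663.

$94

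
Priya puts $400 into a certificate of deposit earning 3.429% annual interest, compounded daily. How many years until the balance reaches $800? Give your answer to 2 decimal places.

20.22 years

(1 + 0.0000939452)^(365t) = 800/400 = 2.
365t·ln(1 + 0.0000939452) = ln(2); 365t = 0.69315/9.39408e-05 ≈ 7378.5537.
t ≈ 20.2152 years.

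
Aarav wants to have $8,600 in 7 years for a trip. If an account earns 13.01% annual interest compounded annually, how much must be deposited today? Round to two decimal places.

$3,653.26

Growth factor = (1 + 0.1301)^7 ≈ 2.354063234.
P = 8,600/2.354063234 ≈ 3,653.2579.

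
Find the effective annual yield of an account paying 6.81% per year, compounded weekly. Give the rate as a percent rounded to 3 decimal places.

7.042%

EAR = (1 + 6.81%/52)^52 − 1 = (1 + 0.00130962)^52 − 1.
(1 + 0.00130962)^52 ≈ 1.070425, so EAR ≈ 7.04247%.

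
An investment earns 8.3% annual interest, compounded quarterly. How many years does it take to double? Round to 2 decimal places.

8.44 years

(1 + 0.02075)^(4t) = 2.
4t = ln 2 / ln(1 + 0.02075) ≈ 0.69315/0.0205377 ≈ 33.7501.
t ≈ 8.4375.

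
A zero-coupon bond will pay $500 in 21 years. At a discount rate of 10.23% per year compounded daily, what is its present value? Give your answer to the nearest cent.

Periodic rate = 10.23%/365 = 0.000280274; 7665 periods.
P = 500/(1 + 0.1023/365)^7665 ≈ 500/8.56769727 ≈ 58.3587.

$58.36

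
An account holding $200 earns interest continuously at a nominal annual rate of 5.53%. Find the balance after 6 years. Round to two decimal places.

A = P·e^(rt) = 200·e^(0.0553·6) = 200·e^0.3318.
e^0.3318 ≈ 1.39347413, so A ≈ 278.6948.

$278.69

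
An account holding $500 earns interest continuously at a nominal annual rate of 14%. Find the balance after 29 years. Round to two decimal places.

$28,987.16

A = P·e^(rt) = 500·e^(0.14·29) = 500·e^4.06.
e^4.06 ≈ 57.974311079, so A ≈ 28,987.1555.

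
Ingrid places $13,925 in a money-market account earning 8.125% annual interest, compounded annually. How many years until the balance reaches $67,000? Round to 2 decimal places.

We need (1 + 0.08125)^t = 4.8115, so t = ln 4.8115 / ln 1.08125 ≈ 20.1107.

20.11 years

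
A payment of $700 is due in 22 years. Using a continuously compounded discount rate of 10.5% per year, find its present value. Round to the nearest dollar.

P = A·e^(−rt) = 700·e^(−2.31).
e^(−2.31) ≈ 0.0992612516, so P ≈ 69.4829.

$69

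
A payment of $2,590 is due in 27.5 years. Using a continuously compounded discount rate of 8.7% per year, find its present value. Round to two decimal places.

P = A·e^(−rt) = 2,590·e^(−2.3925).
e^(−2.3925) ≈ 0.09140089577, so P ≈ 236.7283.

$236.73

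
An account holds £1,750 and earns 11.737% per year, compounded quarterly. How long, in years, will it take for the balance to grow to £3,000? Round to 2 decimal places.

4.66 years

We need (1 + 0.0293425)^(4t) = 1.7143, so 4t = ln 1.7143 / ln 1.029343 ≈ 18.6373.
t ≈ 18.6373/4 = 4.6593 years.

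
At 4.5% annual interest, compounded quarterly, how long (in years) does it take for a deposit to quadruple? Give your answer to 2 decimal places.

30.98 years

(1 + 0.01125)^(4t) = 4.
4t = ln 4 / ln(1 + 0.01125) ≈ 1.3863/0.0111872 ≈ 123.9180.
t ≈ 30.9795.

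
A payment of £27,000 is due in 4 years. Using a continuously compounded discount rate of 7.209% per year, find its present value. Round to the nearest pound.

P = A·e^(−rt) = 27,000·e^(−0.28836).
e^(−0.28836) ≈ 0.74949172664, so P ≈ 20,236.2766.

£20,236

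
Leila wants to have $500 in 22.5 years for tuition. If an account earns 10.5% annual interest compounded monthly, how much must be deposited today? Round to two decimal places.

$47.58

Periodic rate = 10.5%/12 = 0.00875; 270 periods.
P = 500/(1 + 0.00875)^270 ≈ 500/10.5089152 ≈ 47.5787.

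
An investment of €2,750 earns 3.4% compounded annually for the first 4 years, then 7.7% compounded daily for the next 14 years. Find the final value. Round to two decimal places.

After 4 years at 3.4%: 2,750 × 1.143094552 ≈ 3,143.5100.
Then 14 years at 7.7%: 3,143.5100 × 2.938461982 ≈ 9,237.0847.

€9,237.08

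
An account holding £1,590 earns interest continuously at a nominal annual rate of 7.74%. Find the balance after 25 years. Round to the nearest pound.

A = P·e^(rt) = 1,590·e^(0.0774·25) = 1,590·e^1.935.
e^1.935 ≈ 6.9240440554, so A ≈ 11,009.2300.

£11,009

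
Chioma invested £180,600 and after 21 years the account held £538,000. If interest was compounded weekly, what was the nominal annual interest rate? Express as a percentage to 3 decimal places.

5.201%

(1 + r/52)^1092 = 538,000/180,600 = 2.97896.
1 + r/52 = 2.97896^(1/1092) ≈ 1.001, so r/52 ≈ 0.00100011.
r ≈ 52·0.00100011 = 5.20057%.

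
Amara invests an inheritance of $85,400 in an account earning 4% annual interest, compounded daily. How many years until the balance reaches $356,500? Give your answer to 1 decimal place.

(1 + 0.000109589)^(365t) = 356,500/85,400 = 4.1745.
365t·ln(1 + 0.000109589) = ln(4.1745); 365t = 1.429/0.000109583 ≈ 13040.2312.
t ≈ 35.7267 years.

35.7 years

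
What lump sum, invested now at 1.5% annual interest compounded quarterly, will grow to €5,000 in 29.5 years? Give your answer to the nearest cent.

€3,214.80

Growth factor = (1 + 0.00375)^118 ≈ 1.555306109.
P = 5,000/1.555306109 ≈ 3,214.8012.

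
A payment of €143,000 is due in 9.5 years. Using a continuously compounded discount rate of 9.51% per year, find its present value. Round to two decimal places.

P = A·e^(−rt) = 143,000·e^(−0.90345).
e^(−0.90345) ≈ 0.405169411232, so P ≈ 57,939.2258.

€57,939.23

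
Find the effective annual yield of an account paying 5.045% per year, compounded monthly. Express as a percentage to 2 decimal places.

5.16%

EAR = (1 + 5.045%/12)^12 − 1 = (1 + 0.00420417)^12 − 1.
(1 + 0.00420417)^12 ≈ 1.051633, so EAR ≈ 5.16331%.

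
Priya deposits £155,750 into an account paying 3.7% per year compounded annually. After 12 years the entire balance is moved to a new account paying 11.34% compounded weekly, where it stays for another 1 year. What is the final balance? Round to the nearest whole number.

£269,754

After 12 years at 3.7%: 155,750 × 1.54648273779 ≈ 240,864.6864.
Then 1 years at 11.34%: 240,864.6864 × 1.11994158742 ≈ 269,754.3793.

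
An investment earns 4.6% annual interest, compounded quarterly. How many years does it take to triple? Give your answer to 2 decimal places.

(1 + 0.0115)^(4t) = 3.
4t = ln 3 / ln(1 + 0.0115) ≈ 1.0986/0.0114344 ≈ 96.0798.
t ≈ 24.0199.

24.02 years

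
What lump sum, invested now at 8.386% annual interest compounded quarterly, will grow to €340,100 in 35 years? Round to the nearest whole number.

€18,625

Growth factor = (1 + 0.020965)^140 ≈ 18.2607908883.
P = 340,100/18.2607908883 ≈ 18,624.6041.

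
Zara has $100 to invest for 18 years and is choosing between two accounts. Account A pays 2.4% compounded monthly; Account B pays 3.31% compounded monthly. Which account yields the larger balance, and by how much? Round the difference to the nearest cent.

Account B, by $27.33

A: (1 + 0.002)^216 ≈ 1.53967072, so 100 × 1.53967072 ≈ 153.9671.
B: (1 + 0.0331/12)^216 ≈ 1.81299432, so 100 × 1.81299432 ≈ 181.2994.
Difference ≈ 27.3324 in favor of B.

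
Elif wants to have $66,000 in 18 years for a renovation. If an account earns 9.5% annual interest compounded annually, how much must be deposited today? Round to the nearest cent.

Growth factor = (1 + 0.095)^18 ≈ 5.1221718514.
P = 66,000/5.1221718514 ≈ 12,885.1592.

$12,885.16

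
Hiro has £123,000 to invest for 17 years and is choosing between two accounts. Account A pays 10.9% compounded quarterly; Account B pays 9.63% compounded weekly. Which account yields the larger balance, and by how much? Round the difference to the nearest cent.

Account A, by £134,097.77

A: (1 + 0.02725)^68 ≈ 6.22269042308, so 123,000 × 6.22269042308 ≈ 765,390.9220.
B: (1 + 0.0963/52)^884 ≈ 5.13246462386, so 123,000 × 5.13246462386 ≈ 631,293.1487.
Difference ≈ 134,097.7733 in favor of A.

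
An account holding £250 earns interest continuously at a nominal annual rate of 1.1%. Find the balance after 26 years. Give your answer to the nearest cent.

£332.77

A = P·e^(rt) = 250·e^(0.011·26) = 250·e^0.286.
e^0.286 ≈ 1.33109246, so A ≈ 332.7731.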